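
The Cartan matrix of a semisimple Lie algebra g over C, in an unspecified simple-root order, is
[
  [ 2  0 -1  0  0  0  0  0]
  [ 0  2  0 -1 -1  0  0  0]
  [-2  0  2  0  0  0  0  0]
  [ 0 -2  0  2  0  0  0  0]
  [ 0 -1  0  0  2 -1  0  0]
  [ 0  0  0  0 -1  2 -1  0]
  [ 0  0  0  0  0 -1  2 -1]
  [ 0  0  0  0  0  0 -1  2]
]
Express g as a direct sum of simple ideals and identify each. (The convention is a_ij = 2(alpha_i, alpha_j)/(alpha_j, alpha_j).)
B_2 ⊕ C_6

The diagram associated to this matrix has two connected components: the simple roots {alpha_1, alpha_3} form a chain of 2 nodes with a double edge at one end; the terminal node there is the unique short simple root (B_2), and {alpha_2, alpha_4, alpha_5, alpha_6, alpha_7, alpha_8} form a chain of 6 nodes with a double edge at one end; the terminal node there is the unique long simple root (C_6). A semisimple Lie algebra decomposes uniquely as the direct sum of simple ideals, one per connected component of its Dynkin diagram, so g ≅ B_2 ⊕ C_6 (dimension 10 + 78 = 88).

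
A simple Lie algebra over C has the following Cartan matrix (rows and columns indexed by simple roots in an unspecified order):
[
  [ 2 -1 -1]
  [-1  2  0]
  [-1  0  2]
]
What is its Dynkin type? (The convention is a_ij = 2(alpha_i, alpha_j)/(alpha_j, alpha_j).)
The matrix has rank 3 with 2's on the diagonal. Reading the off-diagonal entries as Dynkin edges (a single edge where a_ij = a_ji = -1; a double or triple edge where a_ij * a_ji = 2 or 3), the diagram is a chain of 3 nodes with single edges (A_3). One simple-root ordering that puts it in standard form is (alpha_3, alpha_1, alpha_2). So the algebra is type A_3, i.e. sl(4).

A3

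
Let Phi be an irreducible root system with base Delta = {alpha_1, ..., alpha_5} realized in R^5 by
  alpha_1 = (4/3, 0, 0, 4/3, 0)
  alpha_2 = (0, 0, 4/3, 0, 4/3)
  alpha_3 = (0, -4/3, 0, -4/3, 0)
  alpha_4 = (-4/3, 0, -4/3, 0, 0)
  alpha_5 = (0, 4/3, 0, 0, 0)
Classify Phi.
Compute the Cartan integers a_ij = 2(alpha_i, alpha_j)/(alpha_j, alpha_j); the resulting 5x5 Cartan matrix is
[[2, 0, -1, -1, 0], [0, 2, 0, -1, 0], [-1, 0, 2, 0, -2], [-1, -1, 0, 2, 0], [0, 0, -1, 0, 2]].
The roots have two lengths (squared-length ratio 2:1); the short ones are alpha_{5}. The associated Dynkin diagram is a chain of 5 nodes with a double edge at one end; the terminal node there is the unique short simple root (B_5), so the type is B_5 (the algebra so(11)).

type B_5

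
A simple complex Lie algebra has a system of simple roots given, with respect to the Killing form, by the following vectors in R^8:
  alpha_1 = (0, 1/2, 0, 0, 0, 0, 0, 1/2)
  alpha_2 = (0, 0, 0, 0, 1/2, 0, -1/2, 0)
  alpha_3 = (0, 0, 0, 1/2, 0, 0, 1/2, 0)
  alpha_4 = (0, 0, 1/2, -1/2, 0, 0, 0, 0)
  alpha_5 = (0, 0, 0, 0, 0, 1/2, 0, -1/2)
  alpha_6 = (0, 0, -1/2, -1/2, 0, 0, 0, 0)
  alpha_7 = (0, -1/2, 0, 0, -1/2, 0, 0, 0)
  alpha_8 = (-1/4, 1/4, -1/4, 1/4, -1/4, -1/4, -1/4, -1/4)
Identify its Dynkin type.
Compute the Cartan integers a_ij = 2(alpha_i, alpha_j)/(alpha_j, alpha_j); the resulting 8x8 Cartan matrix is
[[2, 0, 0, 0, -1, 0, -1, 0], [0, 2, -1, 0, 0, 0, -1, 0], [0, -1, 2, -1, 0, -1, 0, 0], [0, 0, -1, 2, 0, 0, 0, -1], [-1, 0, 0, 0, 2, 0, 0, 0], [0, 0, -1, 0, 0, 2, 0, 0], [-1, -1, 0, 0, 0, 0, 2, 0], [0, 0, 0, -1, 0, 0, 0, 2]].
All simple roots have the same length, so the diagram is simply laced. The associated Dynkin diagram is a chain of 7 nodes with one extra node attached to the third node from one end (E_8), so the type is E_8.

E8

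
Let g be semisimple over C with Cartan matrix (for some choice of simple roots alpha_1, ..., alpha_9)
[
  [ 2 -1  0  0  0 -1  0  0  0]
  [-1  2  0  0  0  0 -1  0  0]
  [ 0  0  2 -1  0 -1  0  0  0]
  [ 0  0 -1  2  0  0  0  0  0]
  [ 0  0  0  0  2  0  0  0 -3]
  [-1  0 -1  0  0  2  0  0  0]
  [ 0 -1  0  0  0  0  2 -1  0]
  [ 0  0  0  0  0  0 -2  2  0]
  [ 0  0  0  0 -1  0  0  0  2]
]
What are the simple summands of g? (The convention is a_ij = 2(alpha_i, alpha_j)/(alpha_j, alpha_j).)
The diagram associated to this matrix has two connected components: the simple roots {alpha_1, alpha_2, alpha_3, alpha_4, alpha_6, alpha_7, alpha_8} form a chain of 7 nodes with a double edge at one end; the terminal node there is the unique long simple root (C_7), and {alpha_5, alpha_9} form two nodes joined by a triple edge (G_2). A semisimple Lie algebra decomposes uniquely as the direct sum of simple ideals, one per connected component of its Dynkin diagram, so g ≅ C_7 ⊕ G_2 (dimension 105 + 14 = 119).

C_7 + G_2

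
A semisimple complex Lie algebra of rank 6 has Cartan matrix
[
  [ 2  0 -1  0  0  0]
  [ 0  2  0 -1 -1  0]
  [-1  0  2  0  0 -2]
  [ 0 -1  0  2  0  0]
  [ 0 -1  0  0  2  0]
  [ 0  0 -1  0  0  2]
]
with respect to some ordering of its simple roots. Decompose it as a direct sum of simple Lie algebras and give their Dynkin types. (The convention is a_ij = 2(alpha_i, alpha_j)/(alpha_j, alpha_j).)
The diagram associated to this matrix has two connected components: the simple roots {alpha_2, alpha_4, alpha_5} form a chain of 3 nodes with single edges (A_3), and {alpha_1, alpha_3, alpha_6} form a chain of 3 nodes with a double edge at one end; the terminal node there is the unique short simple root (B_3). A semisimple Lie algebra decomposes uniquely as the direct sum of simple ideals, one per connected component of its Dynkin diagram, so g ≅ A_3 ⊕ B_3 (dimension 15 + 21 = 36).

A_3 (sl(4)) + B_3 (so(7))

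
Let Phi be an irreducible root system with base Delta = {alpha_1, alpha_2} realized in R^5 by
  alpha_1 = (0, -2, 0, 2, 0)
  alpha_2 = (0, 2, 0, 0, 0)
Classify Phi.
Compute the Cartan integers a_ij = 2(alpha_i, alpha_j)/(alpha_j, alpha_j); the resulting 2x2 Cartan matrix is
[[2, -2], [-1, 2]].
The roots have two lengths (squared-length ratio 2:1); the short ones are alpha_{2}. The associated Dynkin diagram is a chain of 2 nodes with a double edge at one end; the terminal node there is the unique short simple root (B_2), so the type is B_2 (the algebra so(5)).

B2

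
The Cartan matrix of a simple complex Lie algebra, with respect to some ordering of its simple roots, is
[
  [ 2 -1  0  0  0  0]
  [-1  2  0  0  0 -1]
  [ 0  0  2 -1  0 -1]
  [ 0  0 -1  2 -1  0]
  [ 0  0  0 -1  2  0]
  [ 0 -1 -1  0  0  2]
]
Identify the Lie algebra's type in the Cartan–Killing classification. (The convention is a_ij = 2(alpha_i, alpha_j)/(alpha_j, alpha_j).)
A_6

The matrix has rank 6 with 2's on the diagonal. Reading the off-diagonal entries as Dynkin edges (a single edge where a_ij = a_ji = -1; a double or triple edge where a_ij * a_ji = 2 or 3), the diagram is a chain of 6 nodes with single edges (A_6). One simple-root ordering that puts it in standard form is (alpha_1, alpha_2, alpha_6, alpha_3, alpha_4, alpha_5). So the algebra is type A_6, i.e. sl(7).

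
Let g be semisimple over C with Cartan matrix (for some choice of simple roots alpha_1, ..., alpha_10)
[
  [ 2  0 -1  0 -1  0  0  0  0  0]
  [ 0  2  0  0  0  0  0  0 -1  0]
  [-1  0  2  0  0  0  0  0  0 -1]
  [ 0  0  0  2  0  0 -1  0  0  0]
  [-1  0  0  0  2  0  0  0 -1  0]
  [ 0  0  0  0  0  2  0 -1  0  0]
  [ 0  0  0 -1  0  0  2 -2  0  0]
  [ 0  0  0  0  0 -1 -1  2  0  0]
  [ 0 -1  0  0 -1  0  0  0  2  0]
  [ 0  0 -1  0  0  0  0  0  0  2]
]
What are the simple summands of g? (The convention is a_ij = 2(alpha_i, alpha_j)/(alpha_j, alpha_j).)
A_6 (sl(7)) ⊕ F_4

The diagram associated to this matrix has two connected components: the simple roots {alpha_1, alpha_2, alpha_3, alpha_5, alpha_9, alpha_10} form a chain of 6 nodes with single edges (A_6), and {alpha_4, alpha_6, alpha_7, alpha_8} form a chain of 4 nodes with a double edge between the middle two (F_4). A semisimple Lie algebra decomposes uniquely as the direct sum of simple ideals, one per connected component of its Dynkin diagram, so g ≅ A_6 ⊕ F_4 (dimension 48 + 52 = 100).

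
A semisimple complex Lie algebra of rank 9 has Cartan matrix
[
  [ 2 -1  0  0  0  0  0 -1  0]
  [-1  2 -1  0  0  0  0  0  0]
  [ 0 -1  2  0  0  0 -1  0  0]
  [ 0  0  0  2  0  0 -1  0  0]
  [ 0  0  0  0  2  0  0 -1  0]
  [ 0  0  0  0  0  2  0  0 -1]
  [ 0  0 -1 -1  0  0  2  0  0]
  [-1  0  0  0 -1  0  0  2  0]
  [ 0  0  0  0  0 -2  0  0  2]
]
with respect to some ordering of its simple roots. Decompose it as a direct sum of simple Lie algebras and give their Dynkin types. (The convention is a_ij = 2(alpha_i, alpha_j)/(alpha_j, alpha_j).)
A_7 ⊕ B_2

The diagram associated to this matrix has two connected components: the simple roots {alpha_1, alpha_2, alpha_3, alpha_4, alpha_5, alpha_7, alpha_8} form a chain of 7 nodes with single edges (A_7), and {alpha_6, alpha_9} form a chain of 2 nodes with a double edge at one end; the terminal node there is the unique short simple root (B_2). A semisimple Lie algebra decomposes uniquely as the direct sum of simple ideals, one per connected component of its Dynkin diagram, so g ≅ A_7 ⊕ B_2 (dimension 63 + 10 = 73).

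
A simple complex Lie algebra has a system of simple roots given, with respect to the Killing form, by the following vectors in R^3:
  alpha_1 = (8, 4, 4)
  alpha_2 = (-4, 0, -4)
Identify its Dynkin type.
Compute the Cartan integers a_ij = 2(alpha_i, alpha_j)/(alpha_j, alpha_j); the resulting 2x2 Cartan matrix is
[[2, -3], [-1, 2]].
The roots have two lengths (squared-length ratio 3:1); the short ones are alpha_{2}. The associated Dynkin diagram is two nodes joined by a triple edge (G_2), so the type is G_2.

type G_2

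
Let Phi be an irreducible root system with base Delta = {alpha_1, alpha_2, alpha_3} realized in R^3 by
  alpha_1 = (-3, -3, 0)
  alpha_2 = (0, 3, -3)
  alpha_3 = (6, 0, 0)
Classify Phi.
Compute the Cartan integers a_ij = 2(alpha_i, alpha_j)/(alpha_j, alpha_j); the resulting 3x3 Cartan matrix is
[[2, -1, -1], [-1, 2, 0], [-2, 0, 2]].
The roots have two lengths (squared-length ratio 2:1); the short ones are alpha_{1,2}. The associated Dynkin diagram is a chain of 3 nodes with a double edge at one end; the terminal node there is the unique long simple root (C_3), so the type is C_3 (the algebra sp(6)).

C3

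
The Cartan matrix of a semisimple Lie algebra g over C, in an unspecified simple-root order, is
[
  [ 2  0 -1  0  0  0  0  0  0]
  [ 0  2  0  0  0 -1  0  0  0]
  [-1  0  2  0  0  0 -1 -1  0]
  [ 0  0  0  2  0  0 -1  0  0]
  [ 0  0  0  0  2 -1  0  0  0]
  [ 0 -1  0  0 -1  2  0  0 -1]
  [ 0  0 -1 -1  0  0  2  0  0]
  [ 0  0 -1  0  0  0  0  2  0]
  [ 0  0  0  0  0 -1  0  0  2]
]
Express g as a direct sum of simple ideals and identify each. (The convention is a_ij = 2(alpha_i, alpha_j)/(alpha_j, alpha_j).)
D_4 + D_5

The diagram associated to this matrix has two connected components: the simple roots {alpha_2, alpha_5, alpha_6, alpha_9} form a chain of 2 nodes with a fork of two nodes at one end (D_4), and {alpha_1, alpha_3, alpha_4, alpha_7, alpha_8} form a chain of 3 nodes with a fork of two nodes at one end (D_5). A semisimple Lie algebra decomposes uniquely as the direct sum of simple ideals, one per connected component of its Dynkin diagram, so g ≅ D_4 ⊕ D_5 (dimension 28 + 45 = 73).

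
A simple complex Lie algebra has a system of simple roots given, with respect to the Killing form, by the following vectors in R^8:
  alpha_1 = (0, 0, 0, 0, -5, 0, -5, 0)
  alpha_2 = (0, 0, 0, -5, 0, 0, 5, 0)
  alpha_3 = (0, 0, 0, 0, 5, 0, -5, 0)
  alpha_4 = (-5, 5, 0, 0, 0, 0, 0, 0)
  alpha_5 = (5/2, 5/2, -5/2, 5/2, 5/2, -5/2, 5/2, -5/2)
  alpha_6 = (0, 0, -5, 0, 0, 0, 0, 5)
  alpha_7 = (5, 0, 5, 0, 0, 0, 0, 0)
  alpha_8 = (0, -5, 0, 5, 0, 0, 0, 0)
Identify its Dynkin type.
Compute the Cartan integers a_ij = 2(alpha_i, alpha_j)/(alpha_j, alpha_j); the resulting 8x8 Cartan matrix is
[[2, -1, 0, 0, -1, 0, 0, 0], [-1, 2, -1, 0, 0, 0, 0, -1], [0, -1, 2, 0, 0, 0, 0, 0], [0, 0, 0, 2, 0, 0, -1, -1], [-1, 0, 0, 0, 2, 0, 0, 0], [0, 0, 0, 0, 0, 2, -1, 0], [0, 0, 0, -1, 0, -1, 2, 0], [0, -1, 0, -1, 0, 0, 0, 2]].
All simple roots have the same length, so the diagram is simply laced. The associated Dynkin diagram is a chain of 7 nodes with one extra node attached to the third node from one end (E_8), so the type is E_8.

type E_8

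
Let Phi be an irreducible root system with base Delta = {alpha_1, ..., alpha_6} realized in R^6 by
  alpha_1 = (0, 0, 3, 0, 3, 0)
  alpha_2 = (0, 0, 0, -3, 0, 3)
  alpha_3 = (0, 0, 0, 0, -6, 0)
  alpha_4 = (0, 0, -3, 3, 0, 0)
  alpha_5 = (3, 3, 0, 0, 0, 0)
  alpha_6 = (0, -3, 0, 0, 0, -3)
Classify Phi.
Compute the Cartan integers a_ij = 2(alpha_i, alpha_j)/(alpha_j, alpha_j); the resulting 6x6 Cartan matrix is
[[2, 0, -1, -1, 0, 0], [0, 2, 0, -1, 0, -1], [-2, 0, 2, 0, 0, 0], [-1, -1, 0, 2, 0, 0], [0, 0, 0, 0, 2, -1], [0, -1, 0, 0, -1, 2]].
The roots have two lengths (squared-length ratio 2:1); the short ones are alpha_{1,2,4,5,6}. The associated Dynkin diagram is a chain of 6 nodes with a double edge at one end; the terminal node there is the unique long simple root (C_6), so the type is C_6 (the algebra sp(12)).

C_6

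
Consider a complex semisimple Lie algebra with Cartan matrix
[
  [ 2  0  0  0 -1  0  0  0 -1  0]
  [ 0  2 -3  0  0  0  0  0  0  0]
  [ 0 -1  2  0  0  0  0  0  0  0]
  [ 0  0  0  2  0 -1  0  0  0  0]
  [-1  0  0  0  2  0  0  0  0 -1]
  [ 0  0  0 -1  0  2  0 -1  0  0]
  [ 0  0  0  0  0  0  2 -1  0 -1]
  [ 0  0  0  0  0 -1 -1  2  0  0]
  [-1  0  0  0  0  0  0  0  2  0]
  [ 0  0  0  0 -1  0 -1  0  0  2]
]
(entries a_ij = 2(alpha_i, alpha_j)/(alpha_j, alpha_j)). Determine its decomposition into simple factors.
A_8 (sl(9)) ⊕ G_2

The diagram associated to this matrix has two connected components: the simple roots {alpha_1, alpha_4, alpha_5, alpha_6, alpha_7, alpha_8, alpha_9, alpha_10} form a chain of 8 nodes with single edges (A_8), and {alpha_2, alpha_3} form two nodes joined by a triple edge (G_2). A semisimple Lie algebra decomposes uniquely as the direct sum of simple ideals, one per connected component of its Dynkin diagram, so g ≅ A_8 ⊕ G_2 (dimension 80 + 14 = 94).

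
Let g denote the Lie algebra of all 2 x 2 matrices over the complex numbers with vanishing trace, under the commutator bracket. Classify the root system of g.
This is sl(2), which has dimension 2^2 - 1 = 3 and rank 2 - 1 = 1 (a Cartan subalgebra is the diagonal traceless matrices). In the classification of classical Lie algebras, the special linear algebra sl(n+1) has type A_n; here n = 1, so the Dynkin diagram is a chain of 1 nodes with single edges (A_1). Hence the type is A_1.

type A_1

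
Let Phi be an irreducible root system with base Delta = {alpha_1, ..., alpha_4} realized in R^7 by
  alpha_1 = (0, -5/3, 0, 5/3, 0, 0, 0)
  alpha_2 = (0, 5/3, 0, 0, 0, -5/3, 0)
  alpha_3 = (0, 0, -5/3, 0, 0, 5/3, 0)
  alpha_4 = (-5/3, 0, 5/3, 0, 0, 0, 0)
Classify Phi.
A4

Compute the Cartan integers a_ij = 2(alpha_i, alpha_j)/(alpha_j, alpha_j); the resulting 4x4 Cartan matrix is
[[2, -1, 0, 0], [-1, 2, -1, 0], [0, -1, 2, -1], [0, 0, -1, 2]].
All simple roots have the same length, so the diagram is simply laced. The associated Dynkin diagram is a chain of 4 nodes with single edges (A_4), so the type is A_4 (the algebra sl(5)).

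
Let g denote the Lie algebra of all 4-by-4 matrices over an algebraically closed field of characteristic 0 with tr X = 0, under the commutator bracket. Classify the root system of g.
A3

This is sl(4), which has dimension 4^2 - 1 = 15 and rank 4 - 1 = 3 (a Cartan subalgebra is the diagonal traceless matrices). In the classification of classical Lie algebras, the special linear algebra sl(n+1) has type A_n; here n = 3, so the Dynkin diagram is a chain of 3 nodes with single edges (A_3). Hence the type is A_3.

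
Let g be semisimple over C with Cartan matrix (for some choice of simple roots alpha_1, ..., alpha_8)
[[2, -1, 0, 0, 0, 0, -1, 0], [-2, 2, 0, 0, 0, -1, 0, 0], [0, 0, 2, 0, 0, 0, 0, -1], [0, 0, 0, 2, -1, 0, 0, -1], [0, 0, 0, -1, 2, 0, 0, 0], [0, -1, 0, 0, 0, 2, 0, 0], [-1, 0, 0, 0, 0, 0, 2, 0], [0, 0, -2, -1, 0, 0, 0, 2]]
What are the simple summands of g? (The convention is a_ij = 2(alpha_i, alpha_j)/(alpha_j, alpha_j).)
The diagram associated to this matrix has two connected components: the simple roots {alpha_3, alpha_4, alpha_5, alpha_8} form a chain of 4 nodes with a double edge at one end; the terminal node there is the unique short simple root (B_4), and {alpha_1, alpha_2, alpha_6, alpha_7} form a chain of 4 nodes with a double edge between the middle two (F_4). A semisimple Lie algebra decomposes uniquely as the direct sum of simple ideals, one per connected component of its Dynkin diagram, so g ≅ B_4 ⊕ F_4 (dimension 36 + 52 = 88).

B_4 + F_4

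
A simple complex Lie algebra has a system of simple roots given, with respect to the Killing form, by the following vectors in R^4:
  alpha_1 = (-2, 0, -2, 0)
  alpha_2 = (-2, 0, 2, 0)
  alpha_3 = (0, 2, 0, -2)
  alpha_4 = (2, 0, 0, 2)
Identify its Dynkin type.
Compute the Cartan integers a_ij = 2(alpha_i, alpha_j)/(alpha_j, alpha_j); the resulting 4x4 Cartan matrix is
[[2, 0, 0, -1], [0, 2, 0, -1], [0, 0, 2, -1], [-1, -1, -1, 2]].
All simple roots have the same length, so the diagram is simply laced. The associated Dynkin diagram is a chain of 2 nodes with a fork of two nodes at one end (D_4), so the type is D_4 (the algebra so(8)).

D_4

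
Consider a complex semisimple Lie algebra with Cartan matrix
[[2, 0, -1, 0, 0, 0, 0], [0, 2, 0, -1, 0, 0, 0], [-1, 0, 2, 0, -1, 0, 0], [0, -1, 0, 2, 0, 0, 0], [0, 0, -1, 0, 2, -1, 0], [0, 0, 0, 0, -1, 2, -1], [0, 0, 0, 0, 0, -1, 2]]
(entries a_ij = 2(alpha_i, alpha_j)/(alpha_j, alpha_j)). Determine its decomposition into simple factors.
The diagram associated to this matrix has two connected components: the simple roots {alpha_2, alpha_4} form a chain of 2 nodes with single edges (A_2), and {alpha_1, alpha_3, alpha_5, alpha_6, alpha_7} form a chain of 5 nodes with single edges (A_5). A semisimple Lie algebra decomposes uniquely as the direct sum of simple ideals, one per connected component of its Dynkin diagram, so g ≅ A_2 ⊕ A_5 (dimension 8 + 35 = 43).

type A_2 + type A_5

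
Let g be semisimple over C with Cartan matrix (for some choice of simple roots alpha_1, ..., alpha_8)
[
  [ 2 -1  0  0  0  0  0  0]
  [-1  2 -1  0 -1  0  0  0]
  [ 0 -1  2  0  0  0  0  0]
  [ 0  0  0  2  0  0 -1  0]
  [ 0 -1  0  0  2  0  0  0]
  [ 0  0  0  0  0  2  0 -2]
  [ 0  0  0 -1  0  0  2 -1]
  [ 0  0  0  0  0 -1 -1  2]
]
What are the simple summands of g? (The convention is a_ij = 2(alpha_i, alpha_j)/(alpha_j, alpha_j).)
C_4 + D_4

The diagram associated to this matrix has two connected components: the simple roots {alpha_4, alpha_6, alpha_7, alpha_8} form a chain of 4 nodes with a double edge at one end; the terminal node there is the unique long simple root (C_4), and {alpha_1, alpha_2, alpha_3, alpha_5} form a chain of 2 nodes with a fork of two nodes at one end (D_4). A semisimple Lie algebra decomposes uniquely as the direct sum of simple ideals, one per connected component of its Dynkin diagram, so g ≅ C_4 ⊕ D_4 (dimension 36 + 28 = 64).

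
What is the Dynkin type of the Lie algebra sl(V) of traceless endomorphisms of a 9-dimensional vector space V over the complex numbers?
This is sl(9), which has dimension 9^2 - 1 = 80 and rank 9 - 1 = 8 (a Cartan subalgebra is the diagonal traceless matrices). In the classification of classical Lie algebras, the special linear algebra sl(n+1) has type A_n; here n = 8, so the Dynkin diagram is a chain of 8 nodes with single edges (A_8). Hence the type is A_8.

A_8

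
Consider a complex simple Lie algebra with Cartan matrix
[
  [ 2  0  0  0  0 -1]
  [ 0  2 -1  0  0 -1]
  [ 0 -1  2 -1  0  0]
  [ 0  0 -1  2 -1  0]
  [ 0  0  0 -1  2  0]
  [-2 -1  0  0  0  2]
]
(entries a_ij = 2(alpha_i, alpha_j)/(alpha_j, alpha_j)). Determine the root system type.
The matrix has rank 6 with 2's on the diagonal. Reading the off-diagonal entries as Dynkin edges (a single edge where a_ij = a_ji = -1; a double or triple edge where a_ij * a_ji = 2 or 3), the diagram is a chain of 6 nodes with a double edge at one end; the terminal node there is the unique short simple root (B_6). One simple-root ordering that puts it in standard form is (alpha_5, alpha_4, alpha_3, alpha_2, alpha_6, alpha_1). So the algebra is type B_6, i.e. so(13).

B6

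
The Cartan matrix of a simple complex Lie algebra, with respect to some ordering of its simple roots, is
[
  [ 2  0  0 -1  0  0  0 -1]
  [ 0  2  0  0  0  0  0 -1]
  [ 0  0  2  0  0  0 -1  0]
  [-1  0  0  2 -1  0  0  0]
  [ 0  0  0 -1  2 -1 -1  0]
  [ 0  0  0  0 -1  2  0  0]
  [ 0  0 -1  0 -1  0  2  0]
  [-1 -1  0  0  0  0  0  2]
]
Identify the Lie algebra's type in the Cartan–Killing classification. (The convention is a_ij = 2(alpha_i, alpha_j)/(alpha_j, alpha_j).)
The matrix has rank 8 with 2's on the diagonal. Reading the off-diagonal entries as Dynkin edges (a single edge where a_ij = a_ji = -1; a double or triple edge where a_ij * a_ji = 2 or 3), the diagram is a chain of 7 nodes with one extra node attached to the third node from one end (E_8). One simple-root ordering that puts it in standard form is (alpha_3, alpha_6, alpha_7, alpha_5, alpha_4, alpha_1, alpha_8, alpha_2). So the algebra is type E_8.

E8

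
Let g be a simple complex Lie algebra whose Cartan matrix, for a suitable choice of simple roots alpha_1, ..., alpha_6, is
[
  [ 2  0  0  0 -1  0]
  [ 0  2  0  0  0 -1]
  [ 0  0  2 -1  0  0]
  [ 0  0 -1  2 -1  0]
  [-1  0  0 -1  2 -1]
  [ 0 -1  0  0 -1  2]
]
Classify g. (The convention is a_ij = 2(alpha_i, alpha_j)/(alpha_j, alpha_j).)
E_6

The matrix has rank 6 with 2's on the diagonal. Reading the off-diagonal entries as Dynkin edges (a single edge where a_ij = a_ji = -1; a double or triple edge where a_ij * a_ji = 2 or 3), the diagram is a chain of 5 nodes with one extra node attached to the third node from one end (E_6). One simple-root ordering that puts it in standard form is (alpha_2, alpha_1, alpha_6, alpha_5, alpha_4, alpha_3). So the algebra is type E_6.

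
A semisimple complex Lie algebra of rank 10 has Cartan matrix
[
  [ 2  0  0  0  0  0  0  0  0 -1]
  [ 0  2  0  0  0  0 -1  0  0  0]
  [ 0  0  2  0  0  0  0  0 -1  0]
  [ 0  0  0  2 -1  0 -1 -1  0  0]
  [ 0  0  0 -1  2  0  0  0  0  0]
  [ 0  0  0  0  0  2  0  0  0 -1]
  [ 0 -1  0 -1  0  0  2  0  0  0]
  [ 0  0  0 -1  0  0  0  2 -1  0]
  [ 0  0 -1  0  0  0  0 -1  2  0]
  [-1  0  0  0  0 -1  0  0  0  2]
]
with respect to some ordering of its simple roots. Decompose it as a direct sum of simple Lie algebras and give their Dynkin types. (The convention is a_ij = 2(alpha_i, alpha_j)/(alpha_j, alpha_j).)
The diagram associated to this matrix has two connected components: the simple roots {alpha_1, alpha_6, alpha_10} form a chain of 3 nodes with single edges (A_3), and {alpha_2, alpha_3, alpha_4, alpha_5, alpha_7, alpha_8, alpha_9} form a chain of 6 nodes with one extra node attached to the third node from one end (E_7). A semisimple Lie algebra decomposes uniquely as the direct sum of simple ideals, one per connected component of its Dynkin diagram, so g ≅ A_3 ⊕ E_7 (dimension 15 + 133 = 148).

A_3 + E_7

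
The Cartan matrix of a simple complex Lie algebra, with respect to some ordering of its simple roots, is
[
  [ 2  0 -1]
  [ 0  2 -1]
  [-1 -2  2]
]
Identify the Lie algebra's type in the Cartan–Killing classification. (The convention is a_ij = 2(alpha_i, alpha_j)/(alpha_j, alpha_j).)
The matrix has rank 3 with 2's on the diagonal. Reading the off-diagonal entries as Dynkin edges (a single edge where a_ij = a_ji = -1; a double or triple edge where a_ij * a_ji = 2 or 3), the diagram is a chain of 3 nodes with a double edge at one end; the terminal node there is the unique short simple root (B_3). One simple-root ordering that puts it in standard form is (alpha_1, alpha_3, alpha_2). So the algebra is type B_3, i.e. so(7).

B3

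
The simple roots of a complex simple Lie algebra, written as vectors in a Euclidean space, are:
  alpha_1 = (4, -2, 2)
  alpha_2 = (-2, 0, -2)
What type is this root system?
Compute the Cartan integers a_ij = 2(alpha_i, alpha_j)/(alpha_j, alpha_j); the resulting 2x2 Cartan matrix is
[[2, -3], [-1, 2]].
The roots have two lengths (squared-length ratio 3:1); the short ones are alpha_{2}. The associated Dynkin diagram is two nodes joined by a triple edge (G_2), so the type is G_2.

G2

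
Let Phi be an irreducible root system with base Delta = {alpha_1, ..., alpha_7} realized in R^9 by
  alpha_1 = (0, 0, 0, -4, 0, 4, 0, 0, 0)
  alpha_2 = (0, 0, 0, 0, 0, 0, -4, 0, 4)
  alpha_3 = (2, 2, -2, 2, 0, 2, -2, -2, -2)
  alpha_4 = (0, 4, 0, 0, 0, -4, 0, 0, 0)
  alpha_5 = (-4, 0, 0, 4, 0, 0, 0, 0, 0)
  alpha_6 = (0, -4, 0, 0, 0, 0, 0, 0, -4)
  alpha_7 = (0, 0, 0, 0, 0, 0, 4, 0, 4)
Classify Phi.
E_7

Compute the Cartan integers a_ij = 2(alpha_i, alpha_j)/(alpha_j, alpha_j); the resulting 7x7 Cartan matrix is
[[2, 0, 0, -1, -1, 0, 0], [0, 2, 0, 0, 0, -1, 0], [0, 0, 2, 0, 0, 0, -1], [-1, 0, 0, 2, 0, -1, 0], [-1, 0, 0, 0, 2, 0, 0], [0, -1, 0, -1, 0, 2, -1], [0, 0, -1, 0, 0, -1, 2]].
All simple roots have the same length, so the diagram is simply laced. The associated Dynkin diagram is a chain of 6 nodes with one extra node attached to the third node from one end (E_7), so the type is E_7.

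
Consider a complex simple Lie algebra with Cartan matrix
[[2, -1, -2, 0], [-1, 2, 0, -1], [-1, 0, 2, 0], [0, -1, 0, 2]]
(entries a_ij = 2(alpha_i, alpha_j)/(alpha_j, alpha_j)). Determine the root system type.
B_4 (so(9))

The matrix has rank 4 with 2's on the diagonal. Reading the off-diagonal entries as Dynkin edges (a single edge where a_ij = a_ji = -1; a double or triple edge where a_ij * a_ji = 2 or 3), the diagram is a chain of 4 nodes with a double edge at one end; the terminal node there is the unique short simple root (B_4). One simple-root ordering that puts it in standard form is (alpha_4, alpha_2, alpha_1, alpha_3). So the algebra is type B_4, i.e. so(9).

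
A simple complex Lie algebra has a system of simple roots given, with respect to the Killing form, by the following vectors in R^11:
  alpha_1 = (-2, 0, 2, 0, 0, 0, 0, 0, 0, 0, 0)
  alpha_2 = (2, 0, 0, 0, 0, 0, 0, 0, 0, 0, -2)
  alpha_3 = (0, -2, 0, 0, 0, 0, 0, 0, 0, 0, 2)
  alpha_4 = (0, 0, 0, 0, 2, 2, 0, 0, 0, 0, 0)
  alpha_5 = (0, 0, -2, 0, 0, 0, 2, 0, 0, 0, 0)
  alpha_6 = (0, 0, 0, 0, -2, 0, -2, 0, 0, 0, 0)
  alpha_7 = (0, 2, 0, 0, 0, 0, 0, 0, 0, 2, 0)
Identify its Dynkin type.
A_7 (sl(8))

Compute the Cartan integers a_ij = 2(alpha_i, alpha_j)/(alpha_j, alpha_j); the resulting 7x7 Cartan matrix is
[[2, -1, 0, 0, -1, 0, 0], [-1, 2, -1, 0, 0, 0, 0], [0, -1, 2, 0, 0, 0, -1], [0, 0, 0, 2, 0, -1, 0], [-1, 0, 0, 0, 2, -1, 0], [0, 0, 0, -1, -1, 2, 0], [0, 0, -1, 0, 0, 0, 2]].
All simple roots have the same length, so the diagram is simply laced. The associated Dynkin diagram is a chain of 7 nodes with single edges (A_7), so the type is A_7 (the algebra sl(8)).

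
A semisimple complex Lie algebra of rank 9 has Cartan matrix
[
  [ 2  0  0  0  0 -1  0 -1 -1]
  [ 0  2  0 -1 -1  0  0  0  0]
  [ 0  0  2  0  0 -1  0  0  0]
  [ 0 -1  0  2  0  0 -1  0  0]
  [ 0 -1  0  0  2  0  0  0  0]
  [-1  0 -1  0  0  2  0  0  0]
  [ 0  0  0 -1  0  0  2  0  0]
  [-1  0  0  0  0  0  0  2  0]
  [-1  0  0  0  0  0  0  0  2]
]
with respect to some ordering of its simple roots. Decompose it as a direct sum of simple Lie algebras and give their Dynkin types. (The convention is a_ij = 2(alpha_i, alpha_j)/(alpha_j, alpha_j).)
A_4 (sl(5)) + D_5 (so(10))

The diagram associated to this matrix has two connected components: the simple roots {alpha_2, alpha_4, alpha_5, alpha_7} form a chain of 4 nodes with single edges (A_4), and {alpha_1, alpha_3, alpha_6, alpha_8, alpha_9} form a chain of 3 nodes with a fork of two nodes at one end (D_5). A semisimple Lie algebra decomposes uniquely as the direct sum of simple ideals, one per connected component of its Dynkin diagram, so g ≅ A_4 ⊕ D_5 (dimension 24 + 45 = 69).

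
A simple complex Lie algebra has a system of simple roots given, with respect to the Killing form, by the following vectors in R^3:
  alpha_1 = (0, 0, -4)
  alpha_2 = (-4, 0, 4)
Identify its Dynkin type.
B2

Compute the Cartan integers a_ij = 2(alpha_i, alpha_j)/(alpha_j, alpha_j); the resulting 2x2 Cartan matrix is
[[2, -1], [-2, 2]].
The roots have two lengths (squared-length ratio 2:1); the short ones are alpha_{1}. The associated Dynkin diagram is a chain of 2 nodes with a double edge at one end; the terminal node there is the unique short simple root (B_2), so the type is B_2 (the algebra so(5)).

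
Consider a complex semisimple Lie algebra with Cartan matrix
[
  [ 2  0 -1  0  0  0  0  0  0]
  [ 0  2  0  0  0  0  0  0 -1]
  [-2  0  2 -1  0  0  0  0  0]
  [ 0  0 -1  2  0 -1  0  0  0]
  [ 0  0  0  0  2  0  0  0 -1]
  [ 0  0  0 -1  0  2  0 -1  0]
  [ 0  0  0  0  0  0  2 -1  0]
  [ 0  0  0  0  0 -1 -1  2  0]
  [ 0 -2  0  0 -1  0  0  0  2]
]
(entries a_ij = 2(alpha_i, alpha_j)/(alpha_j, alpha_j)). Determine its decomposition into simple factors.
The diagram associated to this matrix has two connected components: the simple roots {alpha_2, alpha_5, alpha_9} form a chain of 3 nodes with a double edge at one end; the terminal node there is the unique short simple root (B_3), and {alpha_1, alpha_3, alpha_4, alpha_6, alpha_7, alpha_8} form a chain of 6 nodes with a double edge at one end; the terminal node there is the unique short simple root (B_6). A semisimple Lie algebra decomposes uniquely as the direct sum of simple ideals, one per connected component of its Dynkin diagram, so g ≅ B_3 ⊕ B_6 (dimension 21 + 78 = 99).

B_3 + B_6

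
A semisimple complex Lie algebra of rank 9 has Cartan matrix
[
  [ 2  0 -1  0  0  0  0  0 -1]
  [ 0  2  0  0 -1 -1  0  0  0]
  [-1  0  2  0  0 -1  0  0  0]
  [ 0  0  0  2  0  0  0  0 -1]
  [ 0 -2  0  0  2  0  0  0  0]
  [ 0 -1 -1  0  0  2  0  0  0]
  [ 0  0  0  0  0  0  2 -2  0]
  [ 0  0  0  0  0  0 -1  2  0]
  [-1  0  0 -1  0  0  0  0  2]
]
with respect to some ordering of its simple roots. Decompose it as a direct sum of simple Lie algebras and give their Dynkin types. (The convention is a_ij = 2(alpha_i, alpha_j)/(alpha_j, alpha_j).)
B_2 + C_7

The diagram associated to this matrix has two connected components: the simple roots {alpha_7, alpha_8} form a chain of 2 nodes with a double edge at one end; the terminal node there is the unique short simple root (B_2), and {alpha_1, alpha_2, alpha_3, alpha_4, alpha_5, alpha_6, alpha_9} form a chain of 7 nodes with a double edge at one end; the terminal node there is the unique long simple root (C_7). A semisimple Lie algebra decomposes uniquely as the direct sum of simple ideals, one per connected component of its Dynkin diagram, so g ≅ B_2 ⊕ C_7 (dimension 10 + 105 = 115).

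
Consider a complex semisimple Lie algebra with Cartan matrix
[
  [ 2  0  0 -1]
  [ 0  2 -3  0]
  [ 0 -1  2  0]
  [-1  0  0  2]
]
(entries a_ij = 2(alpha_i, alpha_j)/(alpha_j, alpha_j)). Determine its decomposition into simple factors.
The diagram associated to this matrix has two connected components: the simple roots {alpha_1, alpha_4} form a chain of 2 nodes with single edges (A_2), and {alpha_2, alpha_3} form two nodes joined by a triple edge (G_2). A semisimple Lie algebra decomposes uniquely as the direct sum of simple ideals, one per connected component of its Dynkin diagram, so g ≅ A_2 ⊕ G_2 (dimension 8 + 14 = 22).

type A_2 + type G_2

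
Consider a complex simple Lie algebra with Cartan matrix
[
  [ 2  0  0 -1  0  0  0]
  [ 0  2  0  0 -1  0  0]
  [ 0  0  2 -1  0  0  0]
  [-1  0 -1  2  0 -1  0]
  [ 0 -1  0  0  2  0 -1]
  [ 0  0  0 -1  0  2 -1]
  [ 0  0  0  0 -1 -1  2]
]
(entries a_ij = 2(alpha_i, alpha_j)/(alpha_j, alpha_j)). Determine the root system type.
type D_7

The matrix has rank 7 with 2's on the diagonal. Reading the off-diagonal entries as Dynkin edges (a single edge where a_ij = a_ji = -1; a double or triple edge where a_ij * a_ji = 2 or 3), the diagram is a chain of 5 nodes with a fork of two nodes at one end (D_7). One simple-root ordering that puts it in standard form is (alpha_2, alpha_5, alpha_7, alpha_6, alpha_4, alpha_3, alpha_1). So the algebra is type D_7, i.e. so(14).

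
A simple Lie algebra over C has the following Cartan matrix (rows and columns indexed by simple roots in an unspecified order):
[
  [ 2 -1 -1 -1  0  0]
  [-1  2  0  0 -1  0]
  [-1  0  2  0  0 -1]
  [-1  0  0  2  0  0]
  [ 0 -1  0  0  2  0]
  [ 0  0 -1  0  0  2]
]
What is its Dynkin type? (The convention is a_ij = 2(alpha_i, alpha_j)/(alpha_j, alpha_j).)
The matrix has rank 6 with 2's on the diagonal. Reading the off-diagonal entries as Dynkin edges (a single edge where a_ij = a_ji = -1; a double or triple edge where a_ij * a_ji = 2 or 3), the diagram is a chain of 5 nodes with one extra node attached to the third node from one end (E_6). One simple-root ordering that puts it in standard form is (alpha_5, alpha_4, alpha_2, alpha_1, alpha_3, alpha_6). So the algebra is type E_6.

E_6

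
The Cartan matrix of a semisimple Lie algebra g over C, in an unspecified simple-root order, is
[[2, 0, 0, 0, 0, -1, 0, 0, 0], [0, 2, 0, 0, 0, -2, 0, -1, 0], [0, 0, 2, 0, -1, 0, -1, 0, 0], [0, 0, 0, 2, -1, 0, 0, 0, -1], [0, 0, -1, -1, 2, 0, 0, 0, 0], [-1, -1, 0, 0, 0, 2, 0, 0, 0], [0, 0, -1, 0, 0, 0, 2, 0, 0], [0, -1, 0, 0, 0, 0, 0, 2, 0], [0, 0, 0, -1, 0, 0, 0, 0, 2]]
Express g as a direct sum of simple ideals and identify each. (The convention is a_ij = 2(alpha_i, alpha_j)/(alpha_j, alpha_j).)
A5 + F4

The diagram associated to this matrix has two connected components: the simple roots {alpha_3, alpha_4, alpha_5, alpha_7, alpha_9} form a chain of 5 nodes with single edges (A_5), and {alpha_1, alpha_2, alpha_6, alpha_8} form a chain of 4 nodes with a double edge between the middle two (F_4). A semisimple Lie algebra decomposes uniquely as the direct sum of simple ideals, one per connected component of its Dynkin diagram, so g ≅ A_5 ⊕ F_4 (dimension 35 + 52 = 87).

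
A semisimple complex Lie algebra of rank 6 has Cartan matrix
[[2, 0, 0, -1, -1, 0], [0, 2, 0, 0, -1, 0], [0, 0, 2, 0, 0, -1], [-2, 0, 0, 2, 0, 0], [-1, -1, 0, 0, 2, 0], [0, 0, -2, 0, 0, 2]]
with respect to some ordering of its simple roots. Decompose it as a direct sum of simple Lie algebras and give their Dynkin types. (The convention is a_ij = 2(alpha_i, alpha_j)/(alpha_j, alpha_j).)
The diagram associated to this matrix has two connected components: the simple roots {alpha_3, alpha_6} form a chain of 2 nodes with a double edge at one end; the terminal node there is the unique short simple root (B_2), and {alpha_1, alpha_2, alpha_4, alpha_5} form a chain of 4 nodes with a double edge at one end; the terminal node there is the unique long simple root (C_4). A semisimple Lie algebra decomposes uniquely as the direct sum of simple ideals, one per connected component of its Dynkin diagram, so g ≅ B_2 ⊕ C_4 (dimension 10 + 36 = 46).

type B_2 + type C_4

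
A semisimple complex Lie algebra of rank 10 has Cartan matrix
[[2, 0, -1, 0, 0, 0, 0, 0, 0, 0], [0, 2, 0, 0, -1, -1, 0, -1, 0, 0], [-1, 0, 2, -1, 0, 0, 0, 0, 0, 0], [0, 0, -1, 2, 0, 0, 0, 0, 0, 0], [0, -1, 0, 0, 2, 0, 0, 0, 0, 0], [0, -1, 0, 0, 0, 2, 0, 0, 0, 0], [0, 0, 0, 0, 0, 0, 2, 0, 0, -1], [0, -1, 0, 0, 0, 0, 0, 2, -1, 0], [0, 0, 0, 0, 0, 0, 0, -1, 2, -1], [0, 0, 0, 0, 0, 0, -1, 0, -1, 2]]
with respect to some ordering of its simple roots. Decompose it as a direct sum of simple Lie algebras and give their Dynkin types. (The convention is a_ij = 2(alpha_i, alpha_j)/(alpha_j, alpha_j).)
A_3 (sl(4)) + D_7 (so(14))

The diagram associated to this matrix has two connected components: the simple roots {alpha_1, alpha_3, alpha_4} form a chain of 3 nodes with single edges (A_3), and {alpha_2, alpha_5, alpha_6, alpha_7, alpha_8, alpha_9, alpha_10} form a chain of 5 nodes with a fork of two nodes at one end (D_7). A semisimple Lie algebra decomposes uniquely as the direct sum of simple ideals, one per connected component of its Dynkin diagram, so g ≅ A_3 ⊕ D_7 (dimension 15 + 91 = 106).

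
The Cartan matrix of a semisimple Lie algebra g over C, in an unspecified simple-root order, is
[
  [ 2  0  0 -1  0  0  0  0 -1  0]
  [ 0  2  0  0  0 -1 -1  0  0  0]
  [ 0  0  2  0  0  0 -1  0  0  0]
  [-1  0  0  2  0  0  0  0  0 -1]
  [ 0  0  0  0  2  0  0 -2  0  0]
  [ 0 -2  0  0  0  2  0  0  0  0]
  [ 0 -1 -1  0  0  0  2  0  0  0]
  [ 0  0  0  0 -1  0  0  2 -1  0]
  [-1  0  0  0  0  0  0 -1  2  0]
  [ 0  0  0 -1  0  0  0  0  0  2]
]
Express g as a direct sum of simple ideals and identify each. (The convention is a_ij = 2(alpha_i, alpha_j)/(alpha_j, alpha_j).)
The diagram associated to this matrix has two connected components: the simple roots {alpha_2, alpha_3, alpha_6, alpha_7} form a chain of 4 nodes with a double edge at one end; the terminal node there is the unique long simple root (C_4), and {alpha_1, alpha_4, alpha_5, alpha_8, alpha_9, alpha_10} form a chain of 6 nodes with a double edge at one end; the terminal node there is the unique long simple root (C_6). A semisimple Lie algebra decomposes uniquely as the direct sum of simple ideals, one per connected component of its Dynkin diagram, so g ≅ C_4 ⊕ C_6 (dimension 36 + 78 = 114).

type C_4 + type C_6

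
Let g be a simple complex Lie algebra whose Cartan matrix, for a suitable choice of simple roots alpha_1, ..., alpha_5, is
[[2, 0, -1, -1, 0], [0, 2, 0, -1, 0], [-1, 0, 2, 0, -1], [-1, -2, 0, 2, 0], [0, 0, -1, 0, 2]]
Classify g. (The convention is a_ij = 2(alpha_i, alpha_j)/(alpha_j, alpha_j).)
The matrix has rank 5 with 2's on the diagonal. Reading the off-diagonal entries as Dynkin edges (a single edge where a_ij = a_ji = -1; a double or triple edge where a_ij * a_ji = 2 or 3), the diagram is a chain of 5 nodes with a double edge at one end; the terminal node there is the unique short simple root (B_5). One simple-root ordering that puts it in standard form is (alpha_5, alpha_3, alpha_1, alpha_4, alpha_2). So the algebra is type B_5, i.e. so(11).

B_5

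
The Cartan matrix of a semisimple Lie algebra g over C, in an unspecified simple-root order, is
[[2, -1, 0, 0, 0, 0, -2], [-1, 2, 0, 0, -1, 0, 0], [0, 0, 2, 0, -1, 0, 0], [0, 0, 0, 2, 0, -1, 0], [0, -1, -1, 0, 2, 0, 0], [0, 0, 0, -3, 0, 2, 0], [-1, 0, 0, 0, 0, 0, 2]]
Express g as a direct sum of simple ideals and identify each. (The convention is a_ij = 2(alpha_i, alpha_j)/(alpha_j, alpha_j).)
B5 ⊕ G2

The diagram associated to this matrix has two connected components: the simple roots {alpha_1, alpha_2, alpha_3, alpha_5, alpha_7} form a chain of 5 nodes with a double edge at one end; the terminal node there is the unique short simple root (B_5), and {alpha_4, alpha_6} form two nodes joined by a triple edge (G_2). A semisimple Lie algebra decomposes uniquely as the direct sum of simple ideals, one per connected component of its Dynkin diagram, so g ≅ B_5 ⊕ G_2 (dimension 55 + 14 = 69).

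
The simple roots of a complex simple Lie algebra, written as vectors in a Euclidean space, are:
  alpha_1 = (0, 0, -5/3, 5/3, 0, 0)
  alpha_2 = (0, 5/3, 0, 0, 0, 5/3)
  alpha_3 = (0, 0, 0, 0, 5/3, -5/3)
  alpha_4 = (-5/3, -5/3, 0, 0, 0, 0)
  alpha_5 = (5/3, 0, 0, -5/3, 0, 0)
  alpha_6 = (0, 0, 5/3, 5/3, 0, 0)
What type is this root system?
Compute the Cartan integers a_ij = 2(alpha_i, alpha_j)/(alpha_j, alpha_j); the resulting 6x6 Cartan matrix is
[[2, 0, 0, 0, -1, 0], [0, 2, -1, -1, 0, 0], [0, -1, 2, 0, 0, 0], [0, -1, 0, 2, -1, 0], [-1, 0, 0, -1, 2, -1], [0, 0, 0, 0, -1, 2]].
All simple roots have the same length, so the diagram is simply laced. The associated Dynkin diagram is a chain of 4 nodes with a fork of two nodes at one end (D_6), so the type is D_6 (the algebra so(12)).

D_6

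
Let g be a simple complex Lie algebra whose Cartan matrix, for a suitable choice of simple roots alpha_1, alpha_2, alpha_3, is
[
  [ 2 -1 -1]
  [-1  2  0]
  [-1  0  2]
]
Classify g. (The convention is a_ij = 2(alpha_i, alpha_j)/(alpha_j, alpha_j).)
A3

The matrix has rank 3 with 2's on the diagonal. Reading the off-diagonal entries as Dynkin edges (a single edge where a_ij = a_ji = -1; a double or triple edge where a_ij * a_ji = 2 or 3), the diagram is a chain of 3 nodes with single edges (A_3). One simple-root ordering that puts it in standard form is (alpha_3, alpha_1, alpha_2). So the algebra is type A_3, i.e. sl(4).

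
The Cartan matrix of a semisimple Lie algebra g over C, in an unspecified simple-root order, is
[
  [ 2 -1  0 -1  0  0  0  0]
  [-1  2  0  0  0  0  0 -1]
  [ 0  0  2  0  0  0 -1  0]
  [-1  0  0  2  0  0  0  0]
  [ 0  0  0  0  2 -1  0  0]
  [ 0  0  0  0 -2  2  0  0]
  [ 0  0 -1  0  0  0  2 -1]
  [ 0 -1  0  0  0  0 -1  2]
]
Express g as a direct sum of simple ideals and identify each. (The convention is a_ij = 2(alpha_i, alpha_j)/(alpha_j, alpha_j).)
A_6 ⊕ B_2

The diagram associated to this matrix has two connected components: the simple roots {alpha_1, alpha_2, alpha_3, alpha_4, alpha_7, alpha_8} form a chain of 6 nodes with single edges (A_6), and {alpha_5, alpha_6} form a chain of 2 nodes with a double edge at one end; the terminal node there is the unique short simple root (B_2). A semisimple Lie algebra decomposes uniquely as the direct sum of simple ideals, one per connected component of its Dynkin diagram, so g ≅ A_6 ⊕ B_2 (dimension 48 + 10 = 58).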